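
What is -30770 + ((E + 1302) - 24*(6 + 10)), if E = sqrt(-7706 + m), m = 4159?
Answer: -29852 + I*sqrt(3547) ≈ -29852.0 + 59.557*I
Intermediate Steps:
E = I*sqrt(3547) (E = sqrt(-7706 + 4159) = sqrt(-3547) = I*sqrt(3547) ≈ 59.557*I)
-30770 + ((E + 1302) - 24*(6 + 10)) = -30770 + ((I*sqrt(3547) + 1302) - 24*(6 + 10)) = -30770 + ((1302 + I*sqrt(3547)) - 24*16) = -30770 + ((1302 + I*sqrt(3547)) - 384) = -30770 + (918 + I*sqrt(3547)) = -29852 + I*sqrt(3547)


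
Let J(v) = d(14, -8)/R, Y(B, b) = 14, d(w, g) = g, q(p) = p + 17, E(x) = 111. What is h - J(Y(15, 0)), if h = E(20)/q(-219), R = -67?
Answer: -9053/13534 ≈ -0.66891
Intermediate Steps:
q(p) = 17 + p
h = -111/202 (h = 111/(17 - 219) = 111/(-202) = 111*(-1/202) = -111/202 ≈ -0.54951)
J(v) = 8/67 (J(v) = -8/(-67) = -8*(-1/67) = 8/67)
h - J(Y(15, 0)) = -111/202 - 1*8/67 = -111/202 - 8/67 = -9053/13534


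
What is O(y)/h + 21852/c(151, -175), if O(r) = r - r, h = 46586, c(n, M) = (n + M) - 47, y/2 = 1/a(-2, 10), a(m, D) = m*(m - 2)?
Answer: -21852/71 ≈ -307.77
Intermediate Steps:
a(m, D) = m*(-2 + m)
y = ¼ (y = 2/((-2*(-2 - 2))) = 2/((-2*(-4))) = 2/8 = 2*(⅛) = ¼ ≈ 0.25000)
c(n, M) = -47 + M + n (c(n, M) = (M + n) - 47 = -47 + M + n)
O(r) = 0
O(y)/h + 21852/c(151, -175) = 0/46586 + 21852/(-47 - 175 + 151) = 0*(1/46586) + 21852/(-71) = 0 + 21852*(-1/71) = 0 - 21852/71 = -21852/71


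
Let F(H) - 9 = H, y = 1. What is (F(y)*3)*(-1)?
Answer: -30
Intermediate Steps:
F(H) = 9 + H
(F(y)*3)*(-1) = ((9 + 1)*3)*(-1) = (10*3)*(-1) = 30*(-1) = -30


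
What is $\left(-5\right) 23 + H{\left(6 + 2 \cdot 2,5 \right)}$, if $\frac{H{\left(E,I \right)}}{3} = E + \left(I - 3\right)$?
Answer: $-79$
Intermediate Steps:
$H{\left(E,I \right)} = -9 + 3 E + 3 I$ ($H{\left(E,I \right)} = 3 \left(E + \left(I - 3\right)\right) = 3 \left(E + \left(-3 + I\right)\right) = 3 \left(-3 + E + I\right) = -9 + 3 E + 3 I$)
$\left(-5\right) 23 + H{\left(6 + 2 \cdot 2,5 \right)} = \left(-5\right) 23 + \left(-9 + 3 \left(6 + 2 \cdot 2\right) + 3 \cdot 5\right) = -115 + \left(-9 + 3 \left(6 + 4\right) + 15\right) = -115 + \left(-9 + 3 \cdot 10 + 15\right) = -115 + \left(-9 + 30 + 15\right) = -115 + 36 = -79$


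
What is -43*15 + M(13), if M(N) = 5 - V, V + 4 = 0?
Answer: -636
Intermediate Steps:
V = -4 (V = -4 + 0 = -4)
M(N) = 9 (M(N) = 5 - 1*(-4) = 5 + 4 = 9)
-43*15 + M(13) = -43*15 + 9 = -645 + 9 = -636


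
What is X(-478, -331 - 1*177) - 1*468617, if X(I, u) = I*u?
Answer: -225793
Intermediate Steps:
X(-478, -331 - 1*177) - 1*468617 = -478*(-331 - 1*177) - 1*468617 = -478*(-331 - 177) - 468617 = -478*(-508) - 468617 = 242824 - 468617 = -225793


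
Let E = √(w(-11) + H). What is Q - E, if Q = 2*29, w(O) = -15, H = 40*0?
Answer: 58 - I*√15 ≈ 58.0 - 3.873*I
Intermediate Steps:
H = 0
Q = 58
E = I*√15 (E = √(-15 + 0) = √(-15) = I*√15 ≈ 3.873*I)
Q - E = 58 - I*√15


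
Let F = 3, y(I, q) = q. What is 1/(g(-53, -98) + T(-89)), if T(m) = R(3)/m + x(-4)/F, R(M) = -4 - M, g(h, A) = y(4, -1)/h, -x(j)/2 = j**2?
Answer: -14151/149564 ≈ -0.094615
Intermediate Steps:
x(j) = -2*j**2
g(h, A) = -1/h
T(m) = -32/3 - 7/m (T(m) = (-4 - 1*3)/m - 2*(-4)**2/3 = (-4 - 3)/m - 2*16*(1/3) = -7/m - 32*1/3 = -7/m - 32/3 = -32/3 - 7/m)
1/(g(-53, -98) + T(-89)) = 1/(-1/(-53) + (-32/3 - 7/(-89))) = 1/(-1*(-1/53) + (-32/3 - 7*(-1/89))) = 1/(1/53 + (-32/3 + 7/89)) = 1/(1/53 - 2827/267) = 1/(-149564/14151) = -14151/149564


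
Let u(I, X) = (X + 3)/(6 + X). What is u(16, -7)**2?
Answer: 16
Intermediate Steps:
u(I, X) = (3 + X)/(6 + X)
u(16, -7)**2 = ((3 - 7)/(6 - 7))**2 = (-4/(-1))**2 = (-1*(-4))**2 = 4**2 = 16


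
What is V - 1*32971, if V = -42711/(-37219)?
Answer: -1227104938/37219 ≈ -32970.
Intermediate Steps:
V = 42711/37219 (V = -42711*(-1/37219) = 42711/37219 ≈ 1.1476)
V - 1*32971 = 42711/37219 - 1*32971 = 42711/37219 - 32971 = -1227104938/37219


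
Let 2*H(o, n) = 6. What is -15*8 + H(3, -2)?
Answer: -117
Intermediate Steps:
H(o, n) = 3 (H(o, n) = (½)*6 = 3)
-15*8 + H(3, -2) = -15*8 + 3 = -120 + 3 = -117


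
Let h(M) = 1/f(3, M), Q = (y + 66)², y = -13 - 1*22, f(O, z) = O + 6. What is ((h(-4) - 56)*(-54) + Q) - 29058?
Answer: -25079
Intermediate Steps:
f(O, z) = 6 + O
y = -35 (y = -13 - 22 = -35)
Q = 961 (Q = (-35 + 66)² = 31² = 961)
h(M) = ⅑ (h(M) = 1/(6 + 3) = 1/9 = ⅑)
((h(-4) - 56)*(-54) + Q) - 29058 = ((⅑ - 56)*(-54) + 961) - 29058 = (-503/9*(-54) + 961) - 29058 = (3018 + 961) - 29058 = 3979 - 29058 = -25079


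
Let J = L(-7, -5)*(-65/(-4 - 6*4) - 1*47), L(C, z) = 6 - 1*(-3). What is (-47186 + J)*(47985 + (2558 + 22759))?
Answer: -48836248017/14 ≈ -3.4883e+9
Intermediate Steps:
L(C, z) = 9 (L(C, z) = 6 + 3 = 9)
J = -11259/28 (J = 9*(-65/(-4 - 6*4) - 1*47) = 9*(-65/(-4 - 24) - 47) = 9*(-65/(-28) - 47) = 9*(-65*(-1/28) - 47) = 9*(65/28 - 47) = 9*(-1251/28) = -11259/28 ≈ -402.11)
(-47186 + J)*(47985 + (2558 + 22759)) = (-47186 - 11259/28)*(47985 + (2558 + 22759)) = -1332467*(47985 + 25317)/28 = -1332467/28*73302 = -48836248017/14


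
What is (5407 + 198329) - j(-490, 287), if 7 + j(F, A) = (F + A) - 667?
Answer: 204613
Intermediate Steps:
j(F, A) = -674 + A + F (j(F, A) = -7 + ((F + A) - 667) = -7 + ((A + F) - 667) = -7 + (-667 + A + F) = -674 + A + F)
(5407 + 198329) - j(-490, 287) = (5407 + 198329) - (-674 + 287 - 490) = 203736 - 1*(-877) = 203736 + 877 = 204613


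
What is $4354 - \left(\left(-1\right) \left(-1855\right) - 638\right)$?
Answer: $3137$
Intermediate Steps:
$4354 - \left(\left(-1\right) \left(-1855\right) - 638\right) = 4354 - \left(1855 - 638\right) = 4354 - 1217 = 3137$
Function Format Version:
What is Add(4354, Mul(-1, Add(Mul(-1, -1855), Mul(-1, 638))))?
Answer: 3137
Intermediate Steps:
Add(4354, Mul(-1, Add(Mul(-1, -1855), Mul(-1, 638)))) = Add(4354, Mul(-1, Add(1855, -638))) = Add(4354, Mul(-1, 1217)) = Add(4354, -1217) = 3137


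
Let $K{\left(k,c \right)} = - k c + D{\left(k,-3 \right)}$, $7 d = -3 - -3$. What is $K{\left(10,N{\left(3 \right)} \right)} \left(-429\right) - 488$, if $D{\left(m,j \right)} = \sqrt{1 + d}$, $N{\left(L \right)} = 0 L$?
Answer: $-917$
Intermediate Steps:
$N{\left(L \right)} = 0$
$d = 0$ ($d = \frac{-3 - -3}{7} = \frac{-3 + 3}{7} = \frac{1}{7} \cdot 0 = 0$)
$D{\left(m,j \right)} = 1$ ($D{\left(m,j \right)} = \sqrt{1 + 0} = \sqrt{1} = 1$)
$K{\left(k,c \right)} = 1 - c k$ ($K{\left(k,c \right)} = - k c + 1 = - c k + 1 = 1 - c k$)
$K{\left(10,N{\left(3 \right)} \right)} \left(-429\right) - 488 = \left(1 - 0 \cdot 10\right) \left(-429\right) - 488 = \left(1 + 0\right) \left(-429\right) - 488 = 1 \left(-429\right) - 488 = -429 - 488 = -917$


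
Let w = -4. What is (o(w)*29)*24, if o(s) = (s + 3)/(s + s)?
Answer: 87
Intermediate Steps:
o(s) = (3 + s)/(2*s) (o(s) = (3 + s)/((2*s)) = (3 + s)*(1/(2*s)) = (3 + s)/(2*s))
(o(w)*29)*24 = (((1/2)*(3 - 4)/(-4))*29)*24 = (((1/2)*(-1/4)*(-1))*29)*24 = ((1/8)*29)*24 = (29/8)*24 = 87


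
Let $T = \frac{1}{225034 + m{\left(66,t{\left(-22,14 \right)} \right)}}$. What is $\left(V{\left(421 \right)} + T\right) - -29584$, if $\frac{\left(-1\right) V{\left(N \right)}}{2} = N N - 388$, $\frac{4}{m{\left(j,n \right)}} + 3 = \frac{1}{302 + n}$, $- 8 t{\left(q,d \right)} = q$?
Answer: $- \frac{266442651028119}{822044326} \approx -3.2412 \cdot 10^{5}$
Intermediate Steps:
$t{\left(q,d \right)} = - \frac{q}{8}$
$m{\left(j,n \right)} = \frac{4}{-3 + \frac{1}{302 + n}}$
$V{\left(N \right)} = 776 - 2 N^{2}$ ($V{\left(N \right)} = - 2 \left(N N - 388\right) = - 2 \left(N^{2} - 388\right) = - 2 \left(-388 + N^{2}\right) = 776 - 2 N^{2}$)
$T = \frac{3653}{822044326}$ ($T = \frac{1}{225034 + \frac{4 \left(-302 - \left(- \frac{1}{8}\right) \left(-22\right)\right)}{905 + 3 \left(\left(- \frac{1}{8}\right) \left(-22\right)\right)}} = \frac{1}{225034 + \frac{4 \left(-302 - \frac{11}{4}\right)}{905 + 3 \cdot \frac{11}{4}}} = \frac{1}{225034 + \frac{4 \left(-302 - \frac{11}{4}\right)}{905 + \frac{33}{4}}} = \frac{1}{225034 + 4 \frac{1}{\frac{3653}{4}} \left(- \frac{1219}{4}\right)} = \frac{1}{225034 + 4 \cdot \frac{4}{3653} \left(- \frac{1219}{4}\right)} = \frac{1}{225034 - \frac{4876}{3653}} = \frac{1}{\frac{822044326}{3653}} = \frac{3653}{822044326} \approx 4.4438 \cdot 10^{-6}$)
$\left(V{\left(421 \right)} + T\right) - -29584 = \left(\left(776 - 2 \cdot 421^{2}\right) + \frac{3653}{822044326}\right) - -29584 = \left(\left(776 - 354482\right) + \frac{3653}{822044326}\right) + 29584 = \left(-353706 + \frac{3653}{822044326}\right) + 29584 = - \frac{290762010368503}{822044326} + 29584 = - \frac{266442651028119}{822044326}$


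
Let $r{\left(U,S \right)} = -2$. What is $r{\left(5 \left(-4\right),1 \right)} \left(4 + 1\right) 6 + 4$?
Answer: $-56$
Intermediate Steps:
$r{\left(5 \left(-4\right),1 \right)} \left(4 + 1\right) 6 + 4 = - 2 \left(4 + 1\right) 6 + 4 = - 2 \cdot 5 \cdot 6 + 4 = \left(-2\right) 30 + 4 = -60 + 4 = -56$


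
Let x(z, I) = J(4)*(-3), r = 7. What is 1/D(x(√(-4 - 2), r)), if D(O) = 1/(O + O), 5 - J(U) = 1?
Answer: -24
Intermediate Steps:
J(U) = 4 (J(U) = 5 - 1*1 = 5 - 1 = 4)
x(z, I) = -12 (x(z, I) = 4*(-3) = -12)
D(O) = 1/(2*O)
1/D(x(√(-4 - 2), r)) = 1/((½)/(-12)) = 1/((½)*(-1/12)) = 1/(-1/24) = -24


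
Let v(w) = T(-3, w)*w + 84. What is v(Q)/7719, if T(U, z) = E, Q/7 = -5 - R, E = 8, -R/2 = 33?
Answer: 3500/7719 ≈ 0.45343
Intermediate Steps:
R = -66 (R = -2*33 = -66)
Q = 427 (Q = 7*(-5 - 1*(-66)) = 7*(-5 + 66) = 7*61 = 427)
T(U, z) = 8
v(w) = 84 + 8*w (v(w) = 8*w + 84 = 84 + 8*w)
v(Q)/7719 = (84 + 8*427)/7719 = (84 + 3416)*(1/7719) = 3500*(1/7719) = 3500/7719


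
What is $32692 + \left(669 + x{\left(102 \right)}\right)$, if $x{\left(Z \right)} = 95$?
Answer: $33456$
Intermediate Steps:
$32692 + \left(669 + x{\left(102 \right)}\right) = 32692 + \left(669 + 95\right) = 32692 + 764 = 33456$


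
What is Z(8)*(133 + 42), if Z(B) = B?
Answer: 1400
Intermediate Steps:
Z(8)*(133 + 42) = 8*(133 + 42) = 8*175 = 1400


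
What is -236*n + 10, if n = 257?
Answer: -60642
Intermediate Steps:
-236*n + 10 = -236*257 + 10 = -60652 + 10 = -60642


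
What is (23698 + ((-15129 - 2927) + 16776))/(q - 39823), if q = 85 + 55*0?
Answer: -11209/19869 ≈ -0.56415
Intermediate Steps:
q = 85 (q = 85 + 0 = 85)
(23698 + ((-15129 - 2927) + 16776))/(q - 39823) = (23698 + ((-15129 - 2927) + 16776))/(85 - 39823) = (23698 + (-18056 + 16776))/(-39738) = (23698 - 1280)*(-1/39738) = 22418*(-1/39738) = -11209/19869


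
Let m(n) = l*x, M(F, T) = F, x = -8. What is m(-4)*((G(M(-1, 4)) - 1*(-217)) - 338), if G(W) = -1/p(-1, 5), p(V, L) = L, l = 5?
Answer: 4848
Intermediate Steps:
G(W) = -⅕ (G(W) = -1/5 = -1*⅕ = -⅕)
m(n) = -40 (m(n) = 5*(-8) = -40)
m(-4)*((G(M(-1, 4)) - 1*(-217)) - 338) = -40*((-⅕ - 1*(-217)) - 338) = -40*((-⅕ + 217) - 338) = -40*(1084/5 - 338) = -40*(-606/5) = 4848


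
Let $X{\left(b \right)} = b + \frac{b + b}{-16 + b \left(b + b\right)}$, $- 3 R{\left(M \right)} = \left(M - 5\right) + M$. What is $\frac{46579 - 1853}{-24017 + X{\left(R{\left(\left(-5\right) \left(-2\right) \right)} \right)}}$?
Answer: $- \frac{760342}{408379} \approx -1.8619$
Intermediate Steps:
$R{\left(M \right)} = \frac{5}{3} - \frac{2 M}{3}$ ($R{\left(M \right)} = - \frac{\left(M - 5\right) + M}{3} = - \frac{\left(-5 + M\right) + M}{3} = - \frac{-5 + 2 M}{3} = \frac{5}{3} - \frac{2 M}{3}$)
$X{\left(b \right)} = b + \frac{2 b}{-16 + 2 b^{2}}$ ($X{\left(b \right)} = b + \frac{2 b}{-16 + b 2 b} = b + \frac{2 b}{-16 + 2 b^{2}}$)
$\frac{46579 - 1853}{-24017 + X{\left(R{\left(\left(-5\right) \left(-2\right) \right)} \right)}} = \frac{46579 - 1853}{-24017 + \frac{\left(\frac{5}{3} - \frac{2 \left(\left(-5\right) \left(-2\right)\right)}{3}\right) \left(-7 + \left(\frac{5}{3} - \frac{2 \left(\left(-5\right) \left(-2\right)\right)}{3}\right)^{2}\right)}{-8 + \left(\frac{5}{3} - \frac{2 \left(\left(-5\right) \left(-2\right)\right)}{3}\right)^{2}}} = \frac{44726}{-24017 + \frac{\left(\frac{5}{3} - \frac{20}{3}\right) \left(-7 + \left(\frac{5}{3} - \frac{20}{3}\right)^{2}\right)}{-8 + \left(\frac{5}{3} - \frac{20}{3}\right)^{2}}} = \frac{44726}{-24017 - \frac{5 \left(-7 + \left(-5\right)^{2}\right)}{-8 + \left(-5\right)^{2}}} = \frac{44726}{-24017 - \frac{5 \left(-7 + 25\right)}{-8 + 25}} = \frac{44726}{-24017 - 5 \cdot \frac{1}{17} \cdot 18} = \frac{44726}{-24017 - \frac{5}{17} \cdot 18} = \frac{44726}{-24017 - \frac{90}{17}} = \frac{44726}{- \frac{408379}{17}} = 44726 \left(- \frac{17}{408379}\right) = - \frac{760342}{408379}$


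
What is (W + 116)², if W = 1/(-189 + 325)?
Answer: 248913729/18496 ≈ 13458.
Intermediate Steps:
W = 1/136 ≈ 0.0073529
(W + 116)² = (1/136 + 116)² = (15777/136)² = 248913729/18496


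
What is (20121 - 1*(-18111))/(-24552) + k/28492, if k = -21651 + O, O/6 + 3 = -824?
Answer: -24204285/9715772 ≈ -2.4912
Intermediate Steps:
O = -4962 (O = -18 + 6*(-824) = -18 - 4944 = -4962)
k = -26613 (k = -21651 - 4962 = -26613)
(20121 - 1*(-18111))/(-24552) + k/28492 = (20121 - 1*(-18111))/(-24552) - 26613/28492 = (20121 + 18111)*(-1/24552) - 26613*1/28492 = 38232*(-1/24552) - 26613/28492 = -531/341 - 26613/28492 = -24204285/9715772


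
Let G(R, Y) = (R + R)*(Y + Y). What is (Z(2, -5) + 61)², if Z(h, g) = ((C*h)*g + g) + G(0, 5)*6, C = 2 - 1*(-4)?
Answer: 16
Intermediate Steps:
C = 6 (C = 2 + 4 = 6)
G(R, Y) = 4*R*Y (G(R, Y) = (2*R)*(2*Y) = 4*R*Y)
Z(h, g) = g + 6*g*h (Z(h, g) = ((6*h)*g + g) + (4*0*5)*6 = (6*g*h + g) + 0*6 = (g + 6*g*h) + 0 = g + 6*g*h)
(Z(2, -5) + 61)² = (-5*(1 + 6*2) + 61)² = (-5*(1 + 12) + 61)² = (-5*13 + 61)² = (-65 + 61)² = (-4)² = 16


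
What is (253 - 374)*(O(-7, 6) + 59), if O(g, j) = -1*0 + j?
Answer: -7865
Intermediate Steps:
O(g, j) = j (O(g, j) = 0 + j = j)
(253 - 374)*(O(-7, 6) + 59) = (253 - 374)*(6 + 59) = -121*65 = -7865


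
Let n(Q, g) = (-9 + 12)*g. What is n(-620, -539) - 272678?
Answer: -274295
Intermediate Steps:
n(Q, g) = 3*g
n(-620, -539) - 272678 = 3*(-539) - 272678 = -1617 - 272678 = -274295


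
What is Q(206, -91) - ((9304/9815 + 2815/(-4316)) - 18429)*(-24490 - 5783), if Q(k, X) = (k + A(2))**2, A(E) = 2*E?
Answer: -1817792547302241/3258580 ≈ -5.5785e+8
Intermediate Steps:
Q(k, X) = (4 + k)**2 (Q(k, X) = (k + 2*2)**2 = (k + 4)**2 = (4 + k)**2)
Q(206, -91) - ((9304/9815 + 2815/(-4316)) - 18429)*(-24490 - 5783) = (4 + 206)**2 - ((9304/9815 + 2815/(-4316)) - 18429)*(-24490 - 5783) = 210**2 - ((9304*(1/9815) + 2815*(-1/4316)) - 18429)*(-30273) = 44100 - ((9304/9815 - 2815/4316) - 18429)*(-30273) = 44100 - (963603/3258580 - 18429)*(-30273) = 44100 - (-60051407217)*(-30273)/3258580 = 44100 - 1*1817936250680241/3258580 = 44100 - 1817936250680241/3258580 = -1817792547302241/3258580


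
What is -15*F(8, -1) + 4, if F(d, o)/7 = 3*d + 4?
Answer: -2936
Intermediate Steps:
F(d, o) = 28 + 21*d (F(d, o) = 7*(3*d + 4) = 7*(4 + 3*d) = 28 + 21*d)
-15*F(8, -1) + 4 = -15*(28 + 21*8) + 4 = -15*(28 + 168) + 4 = -15*196 + 4 = -2940 + 4 = -2936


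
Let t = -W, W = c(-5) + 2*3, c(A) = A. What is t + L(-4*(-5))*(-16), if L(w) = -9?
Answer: 143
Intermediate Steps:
W = 1 (W = -5 + 2*3 = -5 + 6 = 1)
t = -1 (t = -1*1 = -1)
t + L(-4*(-5))*(-16) = -1 - 9*(-16) = -1 + 144 = 143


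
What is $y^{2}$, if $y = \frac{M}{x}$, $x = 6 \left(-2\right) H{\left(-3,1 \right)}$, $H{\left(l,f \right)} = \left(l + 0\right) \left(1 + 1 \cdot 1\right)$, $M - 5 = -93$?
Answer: $\frac{121}{81} \approx 1.4938$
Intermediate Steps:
$M = -88$ ($M = 5 - 93 = -88$)
$H{\left(l,f \right)} = 2 l$ ($H{\left(l,f \right)} = l \left(1 + 1\right) = l 2 = 2 l$)
$x = 72$ ($x = 6 \left(-2\right) 2 \left(-3\right) = \left(-12\right) \left(-6\right) = 72$)
$y = - \frac{11}{9}$ ($y = - \frac{88}{72} = \left(-88\right) \frac{1}{72} = - \frac{11}{9} \approx -1.2222$)
$y^{2} = \left(- \frac{11}{9}\right)^{2} = \frac{121}{81}$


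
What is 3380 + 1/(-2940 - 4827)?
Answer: 26252459/7767 ≈ 3380.0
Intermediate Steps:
3380 + 1/(-2940 - 4827) = 3380 + 1/(-7767) = 3380 - 1/7767 = 26252459/7767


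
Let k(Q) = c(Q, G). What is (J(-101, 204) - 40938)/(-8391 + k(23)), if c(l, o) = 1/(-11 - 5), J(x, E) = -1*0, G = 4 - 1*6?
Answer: 655008/134257 ≈ 4.8788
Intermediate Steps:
G = -2 (G = 4 - 6 = -2)
J(x, E) = 0
c(l, o) = -1/16 (c(l, o) = 1/(-16) = -1/16)
k(Q) = -1/16
(J(-101, 204) - 40938)/(-8391 + k(23)) = (0 - 40938)/(-8391 - 1/16) = -40938/(-134257/16) = -40938*(-16/134257) = 655008/134257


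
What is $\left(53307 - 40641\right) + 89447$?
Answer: $102113$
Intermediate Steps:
$\left(53307 - 40641\right) + 89447 = 12666 + 89447 = 102113$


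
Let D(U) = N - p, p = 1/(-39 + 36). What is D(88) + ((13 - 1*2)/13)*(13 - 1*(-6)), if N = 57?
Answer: 2863/39 ≈ 73.410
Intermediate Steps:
p = -⅓ (p = 1/(-3) = -⅓ ≈ -0.33333)
D(U) = 172/3 (D(U) = 57 - 1*(-⅓) = 57 + ⅓ = 172/3)
D(88) + ((13 - 1*2)/13)*(13 - 1*(-6)) = 172/3 + ((13 - 1*2)/13)*(13 - 1*(-6)) = 172/3 + ((13 - 2)*(1/13))*(13 + 6) = 172/3 + (11*(1/13))*19 = 172/3 + (11/13)*19 = 172/3 + 209/13 = 2863/39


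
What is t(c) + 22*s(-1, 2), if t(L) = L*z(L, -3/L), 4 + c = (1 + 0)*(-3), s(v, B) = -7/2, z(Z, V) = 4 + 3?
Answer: -126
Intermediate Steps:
z(Z, V) = 7
s(v, B) = -7/2 (s(v, B) = -7*½ = -7/2)
c = -7 (c = -4 + (1 + 0)*(-3) = -4 + 1*(-3) = -4 - 3 = -7)
t(L) = 7*L (t(L) = L*7 = 7*L)
t(c) + 22*s(-1, 2) = 7*(-7) + 22*(-7/2) = -49 - 77 = -126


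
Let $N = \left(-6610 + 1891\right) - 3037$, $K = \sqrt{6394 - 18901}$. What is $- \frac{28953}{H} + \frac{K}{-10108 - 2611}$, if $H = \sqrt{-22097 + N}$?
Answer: $\frac{i \left(- 3317 \sqrt{12507} + 122751069 \sqrt{3317}\right)}{42188923} \approx 167.56 i$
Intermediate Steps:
$K = i \sqrt{12507}$ ($K = \sqrt{-12507} = i \sqrt{12507} \approx 111.83 i$)
$N = -7756$ ($N = -4719 - 3037 = -7756$)
$H = 3 i \sqrt{3317}$ ($H = \sqrt{-22097 - 7756} = \sqrt{-29853} = 3 i \sqrt{3317} \approx 172.78 i$)
$- \frac{28953}{H} + \frac{K}{-10108 - 2611} = - \frac{28953}{3 i \sqrt{3317}} + \frac{i \sqrt{12507}}{-10108 - 2611} = - 28953 \left(- \frac{i \sqrt{3317}}{9951}\right) + \frac{i \sqrt{12507}}{-12719} = \frac{9651 i \sqrt{3317}}{3317} + i \sqrt{12507} \left(- \frac{1}{12719}\right) = \frac{9651 i \sqrt{3317}}{3317} - \frac{i \sqrt{12507}}{12719} = - \frac{i \sqrt{12507}}{12719} + \frac{9651 i \sqrt{3317}}{3317}$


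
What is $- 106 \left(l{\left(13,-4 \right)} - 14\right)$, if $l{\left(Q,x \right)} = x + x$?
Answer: $2332$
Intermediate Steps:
$l{\left(Q,x \right)} = 2 x$
$- 106 \left(l{\left(13,-4 \right)} - 14\right) = - 106 \left(2 \left(-4\right) - 14\right) = - 106 \left(-8 - 14\right) = \left(-106\right) \left(-22\right) = 2332$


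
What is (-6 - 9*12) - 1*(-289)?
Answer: 175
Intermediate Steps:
(-6 - 9*12) - 1*(-289) = (-6 - 108) + 289 = -114 + 289 = 175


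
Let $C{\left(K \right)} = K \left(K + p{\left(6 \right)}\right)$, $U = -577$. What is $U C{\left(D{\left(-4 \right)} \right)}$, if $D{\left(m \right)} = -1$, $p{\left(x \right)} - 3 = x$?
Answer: $4616$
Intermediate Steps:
$p{\left(x \right)} = 3 + x$
$C{\left(K \right)} = K \left(9 + K\right)$ ($C{\left(K \right)} = K \left(K + \left(3 + 6\right)\right) = K \left(K + 9\right) = K \left(9 + K\right)$)
$U C{\left(D{\left(-4 \right)} \right)} = - 577 \left(- (9 - 1)\right) = - 577 \left(\left(-1\right) 8\right) = \left(-577\right) \left(-8\right) = 4616$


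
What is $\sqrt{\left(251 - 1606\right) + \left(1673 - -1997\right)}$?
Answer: $\sqrt{2315} \approx 48.114$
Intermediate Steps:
$\sqrt{\left(251 - 1606\right) + \left(1673 - -1997\right)} = \sqrt{\left(251 - 1606\right) + \left(1673 + 1997\right)} = \sqrt{-1355 + 3670} = \sqrt{2315}$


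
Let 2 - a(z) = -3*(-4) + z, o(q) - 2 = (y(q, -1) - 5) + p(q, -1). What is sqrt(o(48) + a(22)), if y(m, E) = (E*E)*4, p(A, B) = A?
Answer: sqrt(17) ≈ 4.1231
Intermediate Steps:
y(m, E) = 4*E**2 (y(m, E) = E**2*4 = 4*E**2)
o(q) = 1 + q (o(q) = 2 + ((4*(-1)**2 - 5) + q) = 2 + ((4*1 - 5) + q) = 2 + ((4 - 5) + q) = 2 + (-1 + q) = 1 + q)
a(z) = -10 - z (a(z) = 2 - (-3*(-4) + z) = 2 - (12 + z) = 2 + (-12 - z) = -10 - z)
sqrt(o(48) + a(22)) = sqrt((1 + 48) + (-10 - 1*22)) = sqrt(49 + (-10 - 22)) = sqrt(49 - 32) = sqrt(17)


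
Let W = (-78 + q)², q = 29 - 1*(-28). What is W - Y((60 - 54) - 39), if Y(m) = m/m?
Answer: 440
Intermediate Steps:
q = 57 (q = 29 + 28 = 57)
W = 441 (W = (-78 + 57)² = (-21)² = 441)
Y(m) = 1
W - Y((60 - 54) - 39) = 441 - 1*1 = 441 - 1 = 440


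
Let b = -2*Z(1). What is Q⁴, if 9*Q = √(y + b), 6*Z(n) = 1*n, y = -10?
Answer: 961/59049 ≈ 0.016275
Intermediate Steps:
Z(n) = n/6 (Z(n) = (1*n)/6 = n/6)
b = -⅓ (b = -1/3 = -2*⅙ = -⅓ ≈ -0.33333)
Q = I*√93/27 (Q = √(-10 - ⅓)/9 = √(-31/3)/9 = (I*√93/3)/9 = I*√93/27 ≈ 0.35717*I)
Q⁴ = (I*√93/27)⁴ = 961/59049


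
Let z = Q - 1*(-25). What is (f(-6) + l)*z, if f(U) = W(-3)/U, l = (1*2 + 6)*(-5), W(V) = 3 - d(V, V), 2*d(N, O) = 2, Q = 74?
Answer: -3993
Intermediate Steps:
d(N, O) = 1 (d(N, O) = (1/2)*2 = 1)
z = 99 (z = 74 - 1*(-25) = 74 + 25 = 99)
W(V) = 2 (W(V) = 3 - 1*1 = 3 - 1 = 2)
l = -40 (l = (2 + 6)*(-5) = 8*(-5) = -40)
f(U) = 2/U
(f(-6) + l)*z = (2/(-6) - 40)*99 = (2*(-1/6) - 40)*99 = (-1/3 - 40)*99 = -121/3*99 = -3993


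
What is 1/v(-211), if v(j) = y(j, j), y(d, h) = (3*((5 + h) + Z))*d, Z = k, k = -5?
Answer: 1/133563 ≈ 7.4871e-6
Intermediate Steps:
Z = -5
y(d, h) = 3*d*h (y(d, h) = (3*((5 + h) - 5))*d = (3*h)*d = 3*d*h)
v(j) = 3*j² (v(j) = 3*j*j = 3*j²)
1/v(-211) = 1/(3*(-211)²) = 1/(3*44521) = 1/133563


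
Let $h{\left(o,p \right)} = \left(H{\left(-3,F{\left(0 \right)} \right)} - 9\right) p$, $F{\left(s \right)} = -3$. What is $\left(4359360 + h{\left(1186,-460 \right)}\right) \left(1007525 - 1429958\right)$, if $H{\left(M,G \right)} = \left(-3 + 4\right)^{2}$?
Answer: $-1843092076320$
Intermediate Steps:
$H{\left(M,G \right)} = 1$ ($H{\left(M,G \right)} = 1^{2} = 1$)
$h{\left(o,p \right)} = - 8 p$ ($h{\left(o,p \right)} = \left(1 - 9\right) p = - 8 p$)
$\left(4359360 + h{\left(1186,-460 \right)}\right) \left(1007525 - 1429958\right) = \left(4359360 - -3680\right) \left(1007525 - 1429958\right) = \left(4359360 + 3680\right) \left(-422433\right) = 4363040 \left(-422433\right) = -1843092076320$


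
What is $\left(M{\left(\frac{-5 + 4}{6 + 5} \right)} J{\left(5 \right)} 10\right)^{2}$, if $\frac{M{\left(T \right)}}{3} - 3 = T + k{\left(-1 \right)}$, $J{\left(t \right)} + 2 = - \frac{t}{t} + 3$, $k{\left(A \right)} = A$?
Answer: $0$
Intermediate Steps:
$J{\left(t \right)} = 0$ ($J{\left(t \right)} = -2 + \left(- \frac{t}{t} + 3\right) = -2 + \left(\left(-1\right) 1 + 3\right) = -2 + \left(-1 + 3\right) = -2 + 2 = 0$)
$M{\left(T \right)} = 6 + 3 T$ ($M{\left(T \right)} = 9 + 3 \left(T - 1\right) = 9 + 3 \left(-1 + T\right) = 9 + \left(-3 + 3 T\right) = 6 + 3 T$)
$\left(M{\left(\frac{-5 + 4}{6 + 5} \right)} J{\left(5 \right)} 10\right)^{2} = \left(\left(6 + 3 \frac{-5 + 4}{6 + 5}\right) 0 \cdot 10\right)^{2} = \left(\left(6 + 3 \left(- \frac{1}{11}\right)\right) 0 \cdot 10\right)^{2} = \left(\left(6 - \frac{3}{11}\right) 0 \cdot 10\right)^{2} = \left(\frac{63}{11} \cdot 0 \cdot 10\right)^{2} = \left(0 \cdot 10\right)^{2} = 0^{2} = 0$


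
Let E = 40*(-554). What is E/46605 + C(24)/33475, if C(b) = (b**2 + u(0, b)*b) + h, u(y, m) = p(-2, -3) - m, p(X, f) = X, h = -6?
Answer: -11451118/24001575 ≈ -0.47710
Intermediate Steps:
u(y, m) = -2 - m
C(b) = -6 + b**2 + b*(-2 - b) (C(b) = (b**2 + (-2 - b)*b) - 6 = (b**2 + b*(-2 - b)) - 6 = -6 + b**2 + b*(-2 - b))
E = -22160
E/46605 + C(24)/33475 = -22160/46605 + (-6 - 2*24)/33475 = -22160*1/46605 + (-6 - 48)*(1/33475) = -4432/9321 - 54*1/33475 = -4432/9321 - 54/33475 = -11451118/24001575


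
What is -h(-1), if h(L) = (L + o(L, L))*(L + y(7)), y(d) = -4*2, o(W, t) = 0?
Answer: -9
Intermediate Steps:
y(d) = -8
h(L) = L*(-8 + L) (h(L) = (L + 0)*(L - 8) = L*(-8 + L))
-h(-1) = -(-1)*(-8 - 1) = -(-1)*(-9) = -1*9 = -9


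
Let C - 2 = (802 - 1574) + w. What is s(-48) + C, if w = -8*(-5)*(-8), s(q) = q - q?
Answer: -1090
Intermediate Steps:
s(q) = 0
w = -320 (w = 40*(-8) = -320)
C = -1090 (C = 2 + ((802 - 1574) - 320) = 2 + (-772 - 320) = 2 - 1092 = -1090)
s(-48) + C = 0 - 1090 = -1090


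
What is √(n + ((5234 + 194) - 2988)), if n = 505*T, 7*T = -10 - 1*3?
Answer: √73605/7 ≈ 38.758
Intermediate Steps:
T = -13/7 (T = (-10 - 1*3)/7 = (-10 - 3)/7 = (⅐)*(-13) = -13/7 ≈ -1.8571)
n = -6565/7 (n = 505*(-13/7) = -6565/7 ≈ -937.86)
√(n + ((5234 + 194) - 2988)) = √(-6565/7 + ((5234 + 194) - 2988)) = √(-6565/7 + (5428 - 2988)) = √(-6565/7 + 2440) = √(10515/7) = √73605/7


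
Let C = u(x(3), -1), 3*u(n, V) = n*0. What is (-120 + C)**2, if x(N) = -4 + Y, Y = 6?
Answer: 14400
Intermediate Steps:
x(N) = 2 (x(N) = -4 + 6 = 2)
u(n, V) = 0 (u(n, V) = (n*0)/3 = (1/3)*0 = 0)
C = 0
(-120 + C)**2 = (-120 + 0)**2 = (-120)**2 = 14400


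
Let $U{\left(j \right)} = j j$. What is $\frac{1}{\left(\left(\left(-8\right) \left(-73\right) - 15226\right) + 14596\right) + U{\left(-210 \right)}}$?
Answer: $\frac{1}{44054} \approx 2.2699 \cdot 10^{-5}$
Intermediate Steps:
$U{\left(j \right)} = j^{2}$
$\frac{1}{\left(\left(\left(-8\right) \left(-73\right) - 15226\right) + 14596\right) + U{\left(-210 \right)}} = \frac{1}{\left(\left(\left(-8\right) \left(-73\right) - 15226\right) + 14596\right) + \left(-210\right)^{2}} = \frac{1}{\left(\left(584 - 15226\right) + 14596\right) + 44100} = \frac{1}{\left(-14642 + 14596\right) + 44100} = \frac{1}{-46 + 44100} = \frac{1}{44054}$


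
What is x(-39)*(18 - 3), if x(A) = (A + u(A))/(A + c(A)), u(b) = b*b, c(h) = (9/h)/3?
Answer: -144495/254 ≈ -568.88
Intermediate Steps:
c(h) = 3/h (c(h) = (9/h)*(⅓) = 3/h)
u(b) = b²
x(A) = (A + A²)/(A + 3/A)
x(-39)*(18 - 3) = ((-39)²*(1 - 39)/(3 + (-39)²))*(18 - 3) = (1521*(-38)/(3 + 1521))*15 = (1521*(-38)/1524)*15 = (1521*(1/1524)*(-38))*15 = -9633/254*15 = -144495/254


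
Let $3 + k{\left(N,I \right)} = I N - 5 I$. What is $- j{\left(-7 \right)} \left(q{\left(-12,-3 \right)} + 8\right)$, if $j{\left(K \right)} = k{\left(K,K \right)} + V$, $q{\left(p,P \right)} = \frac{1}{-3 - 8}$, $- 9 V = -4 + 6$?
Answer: $- \frac{21083}{33} \approx -638.88$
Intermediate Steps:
$k{\left(N,I \right)} = -3 - 5 I + I N$ ($k{\left(N,I \right)} = -3 + \left(I N - 5 I\right) = -3 + \left(- 5 I + I N\right) = -3 - 5 I + I N$)
$V = - \frac{2}{9}$ ($V = - \frac{-4 + 6}{9} = \left(- \frac{1}{9}\right) 2 = - \frac{2}{9} \approx -0.22222$)
$q{\left(p,P \right)} = - \frac{1}{11}$ ($q{\left(p,P \right)} = \frac{1}{-11} = - \frac{1}{11}$)
$j{\left(K \right)} = - \frac{29}{9} + K^{2} - 5 K$ ($j{\left(K \right)} = \left(-3 - 5 K + K K\right) - \frac{2}{9} = \left(-3 - 5 K + K^{2}\right) - \frac{2}{9} = \left(-3 + K^{2} - 5 K\right) - \frac{2}{9} = - \frac{29}{9} + K^{2} - 5 K$)
$- j{\left(-7 \right)} \left(q{\left(-12,-3 \right)} + 8\right) = - (- \frac{29}{9} + \left(-7\right)^{2} - -35) \left(- \frac{1}{11} + 8\right) = - (- \frac{29}{9} + 49 + 35) \frac{87}{11} = \left(-1\right) \frac{727}{9} \cdot \frac{87}{11} = \left(- \frac{727}{9}\right) \frac{87}{11} = - \frac{21083}{33}$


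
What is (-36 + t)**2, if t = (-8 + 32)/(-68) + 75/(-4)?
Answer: 14040009/4624 ≈ 3036.3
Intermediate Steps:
t = -1299/68 (t = 24*(-1/68) + 75*(-1/4) = -6/17 - 75/4 = -1299/68 ≈ -19.103)
(-36 + t)**2 = (-36 - 1299/68)**2 = (-3747/68)**2 = 14040009/4624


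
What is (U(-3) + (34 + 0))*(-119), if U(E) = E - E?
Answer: -4046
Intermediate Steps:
U(E) = 0
(U(-3) + (34 + 0))*(-119) = (0 + (34 + 0))*(-119) = (0 + 34)*(-119) = 34*(-119) = -4046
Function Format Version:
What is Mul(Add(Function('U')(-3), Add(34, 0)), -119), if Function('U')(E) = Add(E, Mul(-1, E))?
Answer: -4046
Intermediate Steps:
Function('U')(E) = 0
Mul(Add(Function('U')(-3), Add(34, 0)), -119) = Mul(Add(0, Add(34, 0)), -119) = Mul(Add(0, 34), -119) = Mul(34, -119) = -4046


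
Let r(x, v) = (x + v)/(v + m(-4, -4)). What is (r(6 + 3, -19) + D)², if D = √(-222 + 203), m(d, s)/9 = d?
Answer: -2295/121 + 4*I*√19/11 ≈ -18.967 + 1.5851*I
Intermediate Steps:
m(d, s) = 9*d
r(x, v) = (v + x)/(-36 + v) (r(x, v) = (x + v)/(v + 9*(-4)) = (v + x)/(v - 36) = (v + x)/(-36 + v))
D = I*√19 (D = √(-19) = I*√19 ≈ 4.3589*I)
(r(6 + 3, -19) + D)² = ((-19 + (6 + 3))/(-36 - 19) + I*√19)² = ((-19 + 9)/(-55) + I*√19)² = (-1/55*(-10) + I*√19)² = (2/11 + I*√19)²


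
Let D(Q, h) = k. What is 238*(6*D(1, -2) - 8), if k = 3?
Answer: 2380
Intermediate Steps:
D(Q, h) = 3
238*(6*D(1, -2) - 8) = 238*(6*3 - 8) = 238*(18 - 8) = 238*10 = 2380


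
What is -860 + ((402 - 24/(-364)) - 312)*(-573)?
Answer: -4774568/91 ≈ -52468.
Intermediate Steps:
-860 + ((402 - 24/(-364)) - 312)*(-573) = -860 + ((402 - 24*(-1/364)) - 312)*(-573) = -860 + ((402 + 6/91) - 312)*(-573) = -860 + (36588/91 - 312)*(-573) = -860 + (8196/91)*(-573) = -860 - 4696308/91 = -4774568/91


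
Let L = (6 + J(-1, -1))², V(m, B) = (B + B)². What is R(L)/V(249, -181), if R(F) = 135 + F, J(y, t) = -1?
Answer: 40/32761 ≈ 0.0012210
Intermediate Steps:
V(m, B) = 4*B² (V(m, B) = (2*B)² = 4*B²)
L = 25 (L = (6 - 1)² = 5² = 25)
R(L)/V(249, -181) = (135 + 25)/((4*(-181)²)) = 160/((4*32761)) = 160/131044 = 160*(1/131044) = 40/32761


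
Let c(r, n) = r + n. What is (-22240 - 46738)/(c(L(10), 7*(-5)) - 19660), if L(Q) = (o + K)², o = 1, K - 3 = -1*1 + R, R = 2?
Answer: 4927/1405 ≈ 3.5068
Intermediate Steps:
K = 4 (K = 3 + (-1*1 + 2) = 3 + (-1 + 2) = 3 + 1 = 4)
L(Q) = 25 (L(Q) = (1 + 4)² = 5² = 25)
c(r, n) = n + r
(-22240 - 46738)/(c(L(10), 7*(-5)) - 19660) = (-22240 - 46738)/((7*(-5) + 25) - 19660) = -68978/((-35 + 25) - 19660) = -68978/(-10 - 19660) = -68978/(-19670) = -68978*(-1/19670) = 4927/1405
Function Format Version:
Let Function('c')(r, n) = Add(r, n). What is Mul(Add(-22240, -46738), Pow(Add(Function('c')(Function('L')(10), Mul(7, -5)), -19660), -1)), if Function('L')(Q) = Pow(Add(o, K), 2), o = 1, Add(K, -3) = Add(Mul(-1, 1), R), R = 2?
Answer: Rational(4927, 1405) ≈ 3.5068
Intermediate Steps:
K = 4 (K = Add(3, Add(Mul(-1, 1), 2)) = Add(3, Add(-1, 2)) = Add(3, 1) = 4)
Function('L')(Q) = 25 (Function('L')(Q) = Pow(Add(1, 4), 2) = Pow(5, 2) = 25)
Function('c')(r, n) = Add(n, r)
Mul(Add(-22240, -46738), Pow(Add(Function('c')(Function('L')(10), Mul(7, -5)), -19660), -1)) = Mul(Add(-22240, -46738), Pow(Add(Add(Mul(7, -5), 25), -19660), -1)) = Mul(-68978, Pow(Add(Add(-35, 25), -19660), -1)) = Mul(-68978, Pow(Add(-10, -19660), -1)) = Mul(-68978, Pow(-19670, -1)) = Mul(-68978, Rational(-1, 19670)) = Rational(4927, 1405)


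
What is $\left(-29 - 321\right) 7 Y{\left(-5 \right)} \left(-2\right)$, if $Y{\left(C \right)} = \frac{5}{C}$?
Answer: $-4900$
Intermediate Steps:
$\left(-29 - 321\right) 7 Y{\left(-5 \right)} \left(-2\right) = \left(-29 - 321\right) 7 \frac{5}{-5} \left(-2\right) = - 350 \cdot 7 \cdot 5 \left(- \frac{1}{5}\right) \left(-2\right) = - 350 \cdot 7 \left(-1\right) \left(-2\right) = - 350 \left(\left(-7\right) \left(-2\right)\right) = \left(-350\right) 14 = -4900$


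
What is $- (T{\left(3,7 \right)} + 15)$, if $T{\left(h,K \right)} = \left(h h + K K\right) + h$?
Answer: $-76$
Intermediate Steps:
$T{\left(h,K \right)} = h + K^{2} + h^{2}$ ($T{\left(h,K \right)} = \left(h^{2} + K^{2}\right) + h = \left(K^{2} + h^{2}\right) + h = h + K^{2} + h^{2}$)
$- (T{\left(3,7 \right)} + 15) = - (\left(3 + 7^{2} + 3^{2}\right) + 15) = - (\left(3 + 49 + 9\right) + 15) = - (61 + 15) = \left(-1\right) 76 = -76$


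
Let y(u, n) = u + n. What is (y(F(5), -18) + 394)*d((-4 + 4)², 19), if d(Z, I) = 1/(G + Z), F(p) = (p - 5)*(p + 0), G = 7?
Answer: 376/7 ≈ 53.714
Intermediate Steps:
F(p) = p*(-5 + p) (F(p) = (-5 + p)*p = p*(-5 + p))
y(u, n) = n + u
d(Z, I) = 1/(7 + Z)
(y(F(5), -18) + 394)*d((-4 + 4)², 19) = ((-18 + 5*(-5 + 5)) + 394)/(7 + (-4 + 4)²) = ((-18 + 5*0) + 394)/(7 + 0²) = ((-18 + 0) + 394)/(7 + 0) = (-18 + 394)/7 = 376*(⅐) = 376/7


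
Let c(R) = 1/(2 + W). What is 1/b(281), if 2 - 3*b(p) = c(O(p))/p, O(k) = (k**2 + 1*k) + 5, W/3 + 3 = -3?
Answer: 13488/8993 ≈ 1.4998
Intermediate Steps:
W = -18 (W = -9 + 3*(-3) = -9 - 9 = -18)
O(k) = 5 + k + k**2 (O(k) = (k**2 + k) + 5 = (k + k**2) + 5 = 5 + k + k**2)
c(R) = -1/16 (c(R) = 1/(2 - 18) = 1/(-16) = -1/16)
b(p) = 2/3 + 1/(48*p) (b(p) = 2/3 - (-1)/(48*p) = 2/3 + 1/(48*p))
1/b(281) = 1/((1/48)*(1 + 32*281)/281) = 1/((1/48)*(1/281)*(1 + 8992)) = 1/((1/48)*(1/281)*8993) = 1/(8993/13488) = 13488/8993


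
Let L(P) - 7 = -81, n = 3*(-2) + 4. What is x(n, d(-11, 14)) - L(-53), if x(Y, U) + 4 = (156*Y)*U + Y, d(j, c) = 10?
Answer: -3052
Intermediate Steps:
n = -2 (n = -6 + 4 = -2)
L(P) = -74 (L(P) = 7 - 81 = -74)
x(Y, U) = -4 + Y + 156*U*Y (x(Y, U) = -4 + ((156*Y)*U + Y) = -4 + (156*U*Y + Y) = -4 + (Y + 156*U*Y) = -4 + Y + 156*U*Y)
x(n, d(-11, 14)) - L(-53) = (-4 - 2 + 156*10*(-2)) - 1*(-74) = (-4 - 2 - 3120) + 74 = -3126 + 74 = -3052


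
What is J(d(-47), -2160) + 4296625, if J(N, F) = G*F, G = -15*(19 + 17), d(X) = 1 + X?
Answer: 5463025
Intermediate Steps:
G = -540 (G = -15*36 = -540)
J(N, F) = -540*F
J(d(-47), -2160) + 4296625 = -540*(-2160) + 4296625 = 1166400 + 4296625 = 5463025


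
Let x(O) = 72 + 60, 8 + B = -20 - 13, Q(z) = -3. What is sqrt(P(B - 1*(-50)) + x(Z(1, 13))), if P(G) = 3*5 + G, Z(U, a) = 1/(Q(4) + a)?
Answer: 2*sqrt(39) ≈ 12.490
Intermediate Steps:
B = -41 (B = -8 + (-20 - 13) = -8 - 33 = -41)
Z(U, a) = 1/(-3 + a)
x(O) = 132
P(G) = 15 + G
sqrt(P(B - 1*(-50)) + x(Z(1, 13))) = sqrt((15 + (-41 - 1*(-50))) + 132) = sqrt((15 + (-41 + 50)) + 132) = sqrt((15 + 9) + 132) = sqrt(24 + 132) = sqrt(156) = 2*sqrt(39)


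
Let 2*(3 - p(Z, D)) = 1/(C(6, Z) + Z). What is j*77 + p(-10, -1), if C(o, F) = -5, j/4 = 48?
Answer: 443611/30 ≈ 14787.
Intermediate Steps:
j = 192 (j = 4*48 = 192)
p(Z, D) = 3 - 1/(2*(-5 + Z))
j*77 + p(-10, -1) = 192*77 + (-31 + 6*(-10))/(2*(-5 - 10)) = 14784 + (½)*(-31 - 60)/(-15) = 14784 + (½)*(-1/15)*(-91) = 14784 + 91/30 = 443611/30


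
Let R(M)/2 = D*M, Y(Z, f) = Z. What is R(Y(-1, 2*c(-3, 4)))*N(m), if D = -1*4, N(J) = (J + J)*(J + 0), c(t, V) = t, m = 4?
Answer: 256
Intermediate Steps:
N(J) = 2*J² (N(J) = (2*J)*J = 2*J²)
D = -4
R(M) = -8*M (R(M) = 2*(-4*M) = -8*M)
R(Y(-1, 2*c(-3, 4)))*N(m) = (-8*(-1))*(2*4²) = 8*(2*16) = 8*32 = 256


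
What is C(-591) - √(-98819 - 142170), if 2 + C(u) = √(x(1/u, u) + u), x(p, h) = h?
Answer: -2 + I*√1182 - I*√240989 ≈ -2.0 - 456.53*I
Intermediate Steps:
C(u) = -2 + √2*√u (C(u) = -2 + √(u + u) = -2 + √(2*u) = -2 + √2*√u)
C(-591) - √(-98819 - 142170) = (-2 + √2*√(-591)) - √(-98819 - 142170) = (-2 + √2*(I*√591)) - √(-240989) = (-2 + I*√1182) - I*√240989 = -2 + I*√1182 - I*√240989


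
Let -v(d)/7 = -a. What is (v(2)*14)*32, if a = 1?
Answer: 3136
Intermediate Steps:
v(d) = 7 (v(d) = -(-7) = -7*(-1) = 7)
(v(2)*14)*32 = (7*14)*32 = 98*32 = 3136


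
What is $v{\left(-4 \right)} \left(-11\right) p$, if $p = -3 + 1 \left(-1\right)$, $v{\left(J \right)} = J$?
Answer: $-176$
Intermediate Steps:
$p = -4$ ($p = -3 - 1 = -4$)
$v{\left(-4 \right)} \left(-11\right) p = \left(-4\right) \left(-11\right) \left(-4\right) = 44 \left(-4\right) = -176$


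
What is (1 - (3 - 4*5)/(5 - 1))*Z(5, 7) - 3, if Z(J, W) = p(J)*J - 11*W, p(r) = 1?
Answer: -381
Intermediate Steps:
Z(J, W) = J - 11*W (Z(J, W) = 1*J - 11*W = J - 11*W)
(1 - (3 - 4*5)/(5 - 1))*Z(5, 7) - 3 = (1 - (3 - 4*5)/(5 - 1))*(5 - 11*7) - 3 = (1 - (3 - 20)/4)*(5 - 77) - 3 = (1 - (-17)/4)*(-72) - 3 = (1 - 1*(-17/4))*(-72) - 3 = (1 + 17/4)*(-72) - 3 = (21/4)*(-72) - 3 = -378 - 3 = -381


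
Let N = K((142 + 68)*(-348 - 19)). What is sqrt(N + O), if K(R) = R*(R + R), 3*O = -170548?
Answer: 2*sqrt(26728904139)/3 ≈ 1.0899e+5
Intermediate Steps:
O = -170548/3 (O = (1/3)*(-170548) = -170548/3 ≈ -56849.)
K(R) = 2*R**2 (K(R) = R*(2*R) = 2*R**2)
N = 11879569800 (N = 2*((142 + 68)*(-348 - 19))**2 = 2*(210*(-367))**2 = 2*(-77070)**2 = 2*5939784900 = 11879569800)
sqrt(N + O) = sqrt(11879569800 - 170548/3) = sqrt(35638538852/3) = 2*sqrt(26728904139)/3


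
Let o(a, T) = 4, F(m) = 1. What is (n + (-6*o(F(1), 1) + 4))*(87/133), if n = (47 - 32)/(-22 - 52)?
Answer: -130065/9842 ≈ -13.215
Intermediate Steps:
n = -15/74 (n = 15/(-74) = 15*(-1/74) = -15/74 ≈ -0.20270)
(n + (-6*o(F(1), 1) + 4))*(87/133) = (-15/74 + (-6*4 + 4))*(87/133) = (-15/74 + (-24 + 4))*(87*(1/133)) = (-15/74 - 20)*(87/133) = -1495/74*87/133 = -130065/9842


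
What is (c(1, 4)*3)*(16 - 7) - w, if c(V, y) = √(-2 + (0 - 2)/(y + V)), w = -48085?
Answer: 48085 + 54*I*√15/5 ≈ 48085.0 + 41.828*I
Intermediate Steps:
c(V, y) = √(-2 - 2/(V + y))
(c(1, 4)*3)*(16 - 7) - w = ((√2*√((-1 - 1*1 - 1*4)/(1 + 4)))*3)*(16 - 7) - 1*(-48085) = ((√2*√((-1 - 1 - 4)/5))*3)*9 + 48085 = ((√2*√((⅕)*(-6)))*3)*9 + 48085 = ((√2*√(-6/5))*3)*9 + 48085 = ((√2*(I*√30/5))*3)*9 + 48085 = ((2*I*√15/5)*3)*9 + 48085 = (6*I*√15/5)*9 + 48085 = 54*I*√15/5 + 48085 = 48085 + 54*I*√15/5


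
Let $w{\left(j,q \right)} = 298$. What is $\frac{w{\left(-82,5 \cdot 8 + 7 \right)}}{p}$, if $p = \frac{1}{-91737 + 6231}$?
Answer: $-25480788$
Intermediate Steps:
$p = - \frac{1}{85506}$ ($p = \frac{1}{-85506} = - \frac{1}{85506} \approx -1.1695 \cdot 10^{-5}$)
$\frac{w{\left(-82,5 \cdot 8 + 7 \right)}}{p} = \frac{298}{- \frac{1}{85506}} = 298 \left(-85506\right) = -25480788$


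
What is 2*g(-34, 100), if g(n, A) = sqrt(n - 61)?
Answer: 2*I*sqrt(95) ≈ 19.494*I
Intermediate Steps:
g(n, A) = sqrt(-61 + n)
2*g(-34, 100) = 2*sqrt(-61 - 34) = 2*sqrt(-95) = 2*(I*sqrt(95)) = 2*I*sqrt(95)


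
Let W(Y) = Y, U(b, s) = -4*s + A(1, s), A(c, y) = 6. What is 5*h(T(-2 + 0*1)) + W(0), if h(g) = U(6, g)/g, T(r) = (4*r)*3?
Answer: -85/4 ≈ -21.250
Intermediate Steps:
U(b, s) = 6 - 4*s (U(b, s) = -4*s + 6 = 6 - 4*s)
T(r) = 12*r
h(g) = (6 - 4*g)/g
5*h(T(-2 + 0*1)) + W(0) = 5*(-4 + 6/((12*(-2 + 0*1)))) + 0 = 5*(-4 + 6/((12*(-2 + 0)))) + 0 = 5*(-4 + 6/((12*(-2)))) + 0 = 5*(-4 + 6/(-24)) + 0 = 5*(-4 + 6*(-1/24)) + 0 = 5*(-4 - ¼) + 0 = 5*(-17/4) + 0 = -85/4 + 0 = -85/4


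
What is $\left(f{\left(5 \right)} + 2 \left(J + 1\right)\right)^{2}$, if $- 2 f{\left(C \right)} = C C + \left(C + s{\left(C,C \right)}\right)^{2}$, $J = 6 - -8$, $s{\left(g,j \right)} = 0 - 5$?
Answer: $\frac{1225}{4} \approx 306.25$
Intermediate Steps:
$s{\left(g,j \right)} = -5$ ($s{\left(g,j \right)} = 0 - 5 = -5$)
$J = 14$ ($J = 6 + 8 = 14$)
$f{\left(C \right)} = - \frac{C^{2}}{2} - \frac{\left(-5 + C\right)^{2}}{2}$ ($f{\left(C \right)} = - \frac{C C + \left(C - 5\right)^{2}}{2} = - \frac{C^{2} + \left(-5 + C\right)^{2}}{2} = - \frac{C^{2}}{2} - \frac{\left(-5 + C\right)^{2}}{2}$)
$\left(f{\left(5 \right)} + 2 \left(J + 1\right)\right)^{2} = \left(\left(- \frac{25}{2} - 5^{2} + 5 \cdot 5\right) + 2 \left(14 + 1\right)\right)^{2} = \left(\left(- \frac{25}{2} - 25 + 25\right) + 2 \cdot 15\right)^{2} = \left(\left(- \frac{25}{2} - 25 + 25\right) + 30\right)^{2} = \left(- \frac{25}{2} + 30\right)^{2} = \left(\frac{35}{2}\right)^{2} = \frac{1225}{4}$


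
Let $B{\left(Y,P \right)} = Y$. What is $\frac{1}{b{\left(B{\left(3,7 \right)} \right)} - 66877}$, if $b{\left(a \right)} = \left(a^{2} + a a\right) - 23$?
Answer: $- \frac{1}{66882} \approx -1.4952 \cdot 10^{-5}$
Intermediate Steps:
$b{\left(a \right)} = -23 + 2 a^{2}$ ($b{\left(a \right)} = \left(a^{2} + a^{2}\right) - 23 = 2 a^{2} - 23 = -23 + 2 a^{2}$)
$\frac{1}{b{\left(B{\left(3,7 \right)} \right)} - 66877} = \frac{1}{\left(-23 + 2 \cdot 3^{2}\right) - 66877} = \frac{1}{\left(-23 + 2 \cdot 9\right) - 66877} = \frac{1}{\left(-23 + 18\right) - 66877} = \frac{1}{-5 - 66877} = \frac{1}{-66882} = - \frac{1}{66882}$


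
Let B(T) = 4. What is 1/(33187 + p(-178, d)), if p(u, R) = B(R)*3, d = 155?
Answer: 1/33199 ≈ 3.0121e-5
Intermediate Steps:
p(u, R) = 12 (p(u, R) = 4*3 = 12)
1/(33187 + p(-178, d)) = 1/(33187 + 12) = 1/33199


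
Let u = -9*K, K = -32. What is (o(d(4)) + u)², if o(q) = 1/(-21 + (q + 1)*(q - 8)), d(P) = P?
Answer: 139405249/1681 ≈ 82930.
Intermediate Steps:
u = 288 (u = -9*(-32) = 288)
o(q) = 1/(-21 + (1 + q)*(-8 + q))
(o(d(4)) + u)² = (1/(-29 + 4² - 7*4) + 288)² = (1/(-29 + 16 - 28) + 288)² = (1/(-41) + 288)² = (-1/41 + 288)² = (11807/41)² = 139405249/1681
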